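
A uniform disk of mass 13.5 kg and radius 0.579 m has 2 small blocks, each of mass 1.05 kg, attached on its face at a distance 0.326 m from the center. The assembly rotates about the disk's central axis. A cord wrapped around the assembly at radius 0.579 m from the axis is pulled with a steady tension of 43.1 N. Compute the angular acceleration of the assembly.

I_disk = ½MR² = ½(13.5)(0.579)² = 2.263 kg·m².
I_blocks = 2·m·r² = 2(1.05)(0.326)² = 0.2232 kg·m².
Total I = 2.486 kg·m².
τ = F r = (43.1)(0.579) = 24.95 N·m.
α = τ/I = 24.95/2.486 = 10.04 rad/s².

α ≈ 10.0 rad/s²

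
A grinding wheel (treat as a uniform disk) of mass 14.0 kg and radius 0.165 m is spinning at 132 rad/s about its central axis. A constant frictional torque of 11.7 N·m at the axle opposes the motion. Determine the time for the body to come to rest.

I = ½MR² = (1/2)(14.0)(0.165)² = 0.1906 kg·m².
The net torque has magnitude 11.7 N·m, opposing ω.
|α| = τ/I = 11.70/0.1906 = 61.39 rad/s² (deceleration).
0 = ω₀ − |α|t ⇒ t = ω₀/|α| = 132/61.39 = 2.150 s.

t ≈ 2.15 s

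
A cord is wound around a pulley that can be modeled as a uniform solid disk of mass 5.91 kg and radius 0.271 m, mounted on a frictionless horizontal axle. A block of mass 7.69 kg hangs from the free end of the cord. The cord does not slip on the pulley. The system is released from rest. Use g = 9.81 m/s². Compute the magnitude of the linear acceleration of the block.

a ≈ 7.09 m/s²

I = ½MR² = (1/2)(5.91)(0.271)² = 0.2170 kg·m².
Block: mg − T = ma. Pulley: TR = Iα. No-slip: a = αR, so T = (I/R²)a = 2.955·a.
Then mg = (m + 2.955)a, so a = (7.69)(9.81)/(7.69 + 2.955) = 7.087 m/s².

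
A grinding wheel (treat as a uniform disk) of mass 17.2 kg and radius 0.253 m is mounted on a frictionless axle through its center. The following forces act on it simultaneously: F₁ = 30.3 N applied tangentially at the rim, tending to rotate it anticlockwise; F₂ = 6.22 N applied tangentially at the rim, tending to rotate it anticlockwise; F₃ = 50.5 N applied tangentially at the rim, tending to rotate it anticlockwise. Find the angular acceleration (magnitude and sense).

I = ½MR² = (1/2)(17.2)(0.253)² = 0.5505 kg·m².
Taking anticlockwise as positive: τ₁ = +(30.3)(0.253) = +7.666 N·m; τ₂ = +(6.22)(0.253) = +1.574 N·m; τ₃ = +(50.5)(0.253) = +12.78 N·m.
Net torque τ = 22.02 N·m.
α = τ/I = 22.02/0.5505 = 39.99 rad/s².

α ≈ 40.0 rad/s², anticlockwise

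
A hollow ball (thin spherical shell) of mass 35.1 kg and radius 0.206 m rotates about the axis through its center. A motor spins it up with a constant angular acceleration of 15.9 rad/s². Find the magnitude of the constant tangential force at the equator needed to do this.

F ≈ 76.6 N

I = (2/3)MR² = (2/3)(35.1)(0.206)² = 0.9930 kg·m².
The required torque is τ = Iα = (0.9930)(15.90) = 15.79 N·m.
A tangential force at the equator gives τ = FR, so F = τ/R = 15.79/0.206 = 76.64 N.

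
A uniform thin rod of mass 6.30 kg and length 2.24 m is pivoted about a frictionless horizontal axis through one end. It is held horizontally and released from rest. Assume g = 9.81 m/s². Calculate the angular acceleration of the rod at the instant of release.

About the pivot, I = (1/3)ML² = (1/3)(6.30)(2.24)² = 10.54 kg·m².
The weight acts at the center, a distance L/2 = 1.120 m from the pivot; τ = Mg(L/2) = 69.22 N·m.
α = τ/I = 69.22/10.54 = 6.569 rad/s².

α ≈ 6.57 rad/s²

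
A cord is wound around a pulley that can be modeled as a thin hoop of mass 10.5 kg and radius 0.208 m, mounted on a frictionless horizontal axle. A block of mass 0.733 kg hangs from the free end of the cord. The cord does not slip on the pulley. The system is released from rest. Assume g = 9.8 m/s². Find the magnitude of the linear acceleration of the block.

a ≈ 0.639 m/s²

I = MR² = (10.5)(0.208)² = 0.4543 kg·m².
Block: mg − T = ma. Pulley: TR = Iα. No-slip: a = αR, so T = (I/R²)a = 10.50·a.
Then mg = (m + 10.50)a, so a = (0.733)(9.8)/(0.733 + 10.50) = 0.6395 m/s².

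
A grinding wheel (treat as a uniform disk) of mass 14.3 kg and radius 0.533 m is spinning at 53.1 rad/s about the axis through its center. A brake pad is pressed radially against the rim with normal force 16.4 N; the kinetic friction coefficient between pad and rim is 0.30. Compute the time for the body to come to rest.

I = ½MR² = (1/2)(14.3)(0.533)² = 2.031 kg·m².
Friction force f = μN = (0.30)(16.4) = 4.920 N at the rim; torque magnitude τ = fR = 2.622 N·m, opposing ω.
|α| = τ/I = 2.622/2.031 = 1.291 rad/s² (deceleration).
0 = ω₀ − |α|t ⇒ t = ω₀/|α| = 53.1/1.291 = 41.13 s.

t ≈ 41.1 s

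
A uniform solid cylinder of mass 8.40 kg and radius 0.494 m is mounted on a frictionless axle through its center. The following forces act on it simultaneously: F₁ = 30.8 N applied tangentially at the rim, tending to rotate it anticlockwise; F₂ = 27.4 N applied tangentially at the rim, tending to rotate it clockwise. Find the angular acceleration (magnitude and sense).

I = ½MR² = (1/2)(8.40)(0.494)² = 1.025 kg·m².
Taking anticlockwise as positive: τ₁ = +(30.8)(0.494) = +15.22 N·m; τ₂ = −(27.4)(0.494) = −13.54 N·m.
Net torque τ = 1.680 N·m.
α = τ/I = 1.680/1.025 = 1.639 rad/s².

α ≈ 1.64 rad/s², anticlockwise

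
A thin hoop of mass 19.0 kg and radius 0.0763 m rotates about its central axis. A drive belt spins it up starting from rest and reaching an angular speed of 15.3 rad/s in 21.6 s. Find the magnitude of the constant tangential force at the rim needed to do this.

F ≈ 1.03 N

I = MR² = (19.0)(0.0763)² = 0.1106 kg·m².
α = Δω/Δt = (15.3 − 0)/21.6 = 0.7083 rad/s².
The required torque is τ = Iα = (0.1106)(0.7083) = 0.07835 N·m.
A tangential force at the rim gives τ = FR, so F = τ/R = 0.07835/0.0763 = 1.027 N.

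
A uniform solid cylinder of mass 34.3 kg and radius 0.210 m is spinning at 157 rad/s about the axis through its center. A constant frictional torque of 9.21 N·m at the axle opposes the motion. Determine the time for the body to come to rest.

t ≈ 12.9 s

I = ½MR² = (1/2)(34.3)(0.210)² = 0.7563 kg·m².
The net torque has magnitude 9.21 N·m, opposing ω.
|α| = τ/I = 9.210/0.7563 = 12.18 rad/s² (deceleration).
0 = ω₀ − |α|t ⇒ t = ω₀/|α| = 157/12.18 = 12.89 s.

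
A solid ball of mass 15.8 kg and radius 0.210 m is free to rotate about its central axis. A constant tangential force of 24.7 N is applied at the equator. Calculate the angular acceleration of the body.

α ≈ 18.6 rad/s²

I = (2/5)MR² = (2/5)(15.8)(0.210)² = 0.2787 kg·m².
τ = F R = (24.7)(0.210) = 5.187 N·m.
Newton's second law for rotation, τ = Iα, gives α = τ/I = 5.187/0.2787 = 18.61 rad/s².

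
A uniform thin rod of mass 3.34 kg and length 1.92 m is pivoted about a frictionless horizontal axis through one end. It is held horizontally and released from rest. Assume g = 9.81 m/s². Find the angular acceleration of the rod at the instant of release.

About the pivot, I = (1/3)ML² = (1/3)(3.34)(1.92)² = 4.104 kg·m².
The weight acts at the center, a distance L/2 = 0.9600 m from the pivot; τ = Mg(L/2) = 31.45 N·m.
α = τ/I = 31.45/4.104 = 7.664 rad/s².

α ≈ 7.66 rad/s²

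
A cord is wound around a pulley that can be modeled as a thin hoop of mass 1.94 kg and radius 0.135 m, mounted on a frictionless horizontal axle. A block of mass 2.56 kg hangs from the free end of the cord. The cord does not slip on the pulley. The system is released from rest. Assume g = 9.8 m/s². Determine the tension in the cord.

I = MR² = (1.94)(0.135)² = 0.03536 kg·m².
Block: mg − T = ma. Pulley: TR = Iα. No-slip: a = αR, so T = (I/R²)a = 1.940·a.
Then mg = (m + 1.940)a, so a = (2.56)(9.8)/(2.56 + 1.940) = 5.575 m/s².
T = 1.940·a = 10.82 N.

T ≈ 10.8 N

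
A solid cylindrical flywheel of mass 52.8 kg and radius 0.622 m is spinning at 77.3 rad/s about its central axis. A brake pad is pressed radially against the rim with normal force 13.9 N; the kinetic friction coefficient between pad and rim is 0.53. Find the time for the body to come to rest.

t ≈ 172 s

I = ½MR² = (1/2)(52.8)(0.622)² = 10.21 kg·m².
Friction force f = μN = (0.53)(13.9) = 7.367 N at the rim; torque magnitude τ = fR = 4.582 N·m, opposing ω.
|α| = τ/I = 4.582/10.21 = 0.4486 rad/s² (deceleration).
0 = ω₀ − |α|t ⇒ t = ω₀/|α| = 77.3/0.4486 = 172.3 s.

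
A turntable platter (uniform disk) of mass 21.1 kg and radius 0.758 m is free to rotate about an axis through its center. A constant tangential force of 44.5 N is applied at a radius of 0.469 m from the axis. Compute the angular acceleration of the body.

α ≈ 3.44 rad/s²

I = ½MR² = (1/2)(21.1)(0.758)² = 6.062 kg·m².
τ = F·r = (44.5)(0.469) = 20.87 N·m.
From τ = Iα: α = 20.87/6.062 = 3.443 rad/s².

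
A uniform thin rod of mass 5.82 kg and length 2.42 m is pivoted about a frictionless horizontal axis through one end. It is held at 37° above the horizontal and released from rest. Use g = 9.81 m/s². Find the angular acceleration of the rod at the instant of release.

α ≈ 4.86 rad/s²

About the pivot, I = (1/3)ML² = (1/3)(5.82)(2.42)² = 11.36 kg·m².
The weight acts at the center, a distance L/2 = 1.210 m from the pivot; τ = Mg(L/2) cos 37° = 55.17 N·m.
α = τ/I = 55.17/11.36 = 4.856 rad/s².
(Equivalently α = (3g/(2L)) cos 37° = 4.856 rad/s².)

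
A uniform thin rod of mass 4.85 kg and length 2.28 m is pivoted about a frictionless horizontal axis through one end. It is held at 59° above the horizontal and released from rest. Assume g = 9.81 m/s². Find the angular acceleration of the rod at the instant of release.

α ≈ 3.32 rad/s²

About the pivot, I = (1/3)ML² = (1/3)(4.85)(2.28)² = 8.404 kg·m².
The weight acts at the center, a distance L/2 = 1.140 m from the pivot; τ = Mg(L/2) cos 59° = 27.94 N·m.
α = τ/I = 27.94/8.404 = 3.324 rad/s².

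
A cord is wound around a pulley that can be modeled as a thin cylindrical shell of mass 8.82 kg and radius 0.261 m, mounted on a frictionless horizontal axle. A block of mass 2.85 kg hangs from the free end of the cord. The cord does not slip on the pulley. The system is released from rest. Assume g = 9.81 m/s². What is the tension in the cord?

T ≈ 21.1 N

I = MR² = (8.82)(0.261)² = 0.6008 kg·m².
Block: mg − T = ma. Pulley: TR = Iα. No-slip: a = αR, so T = (I/R²)a = 8.820·a.
Then mg = (m + 8.820)a, so a = (2.85)(9.81)/(2.85 + 8.820) = 2.396 m/s².
T = 8.820·a = 21.13 N.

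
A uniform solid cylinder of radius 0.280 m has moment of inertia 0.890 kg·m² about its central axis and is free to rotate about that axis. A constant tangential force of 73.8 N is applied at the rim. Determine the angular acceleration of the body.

τ = F R = (73.8)(0.280) = 20.66 N·m.
Newton's second law for rotation, τ = Iα, gives α = τ/I = 20.66/0.8900 = 23.22 rad/s².

α ≈ 23.2 rad/s²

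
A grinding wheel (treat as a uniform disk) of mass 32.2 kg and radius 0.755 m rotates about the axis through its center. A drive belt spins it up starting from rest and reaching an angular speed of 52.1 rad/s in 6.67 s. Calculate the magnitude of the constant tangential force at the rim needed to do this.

F ≈ 94.9 N

I = ½MR² = (1/2)(32.2)(0.755)² = 9.177 kg·m².
α = Δω/Δt = (52.1 − 0)/6.67 = 7.811 rad/s².
The required torque is τ = Iα = (9.177)(7.811) = 71.69 N·m.
A tangential force at the rim gives τ = FR, so F = τ/R = 71.69/0.755 = 94.95 N.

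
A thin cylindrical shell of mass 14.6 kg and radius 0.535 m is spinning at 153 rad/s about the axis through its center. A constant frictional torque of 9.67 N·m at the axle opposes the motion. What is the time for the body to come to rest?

t ≈ 66.1 s

I = MR² = (14.6)(0.535)² = 4.179 kg·m².
The net torque has magnitude 9.67 N·m, opposing ω.
|α| = τ/I = 9.670/4.179 = 2.314 rad/s² (deceleration).
0 = ω₀ − |α|t ⇒ t = ω₀/|α| = 153/2.314 = 66.12 s.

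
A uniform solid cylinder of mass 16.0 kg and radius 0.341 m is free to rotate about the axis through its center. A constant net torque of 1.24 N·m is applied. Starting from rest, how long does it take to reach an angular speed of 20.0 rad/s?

t ≈ 15.0 s

I = ½MR² = (1/2)(16.0)(0.341)² = 0.9302 kg·m².
α = τ/I = 1.24/0.9302 = 1.333 rad/s².
ω = αt ⇒ t = ω/α = 20.0/1.333 = 15.00 s.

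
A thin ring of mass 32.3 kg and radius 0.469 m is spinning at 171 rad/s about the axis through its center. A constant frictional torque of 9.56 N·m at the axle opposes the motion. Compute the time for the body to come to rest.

I = MR² = (32.3)(0.469)² = 7.105 kg·m².
The net torque has magnitude 9.56 N·m, opposing ω.
|α| = τ/I = 9.560/7.105 = 1.346 rad/s² (deceleration).
0 = ω₀ − |α|t ⇒ t = ω₀/|α| = 171/1.346 = 127.1 s.

t ≈ 127 s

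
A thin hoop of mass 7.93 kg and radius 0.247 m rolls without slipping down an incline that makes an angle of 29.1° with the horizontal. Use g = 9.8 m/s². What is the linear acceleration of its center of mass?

Translation along the incline: Mg sinθ − f = Ma.
Rotation about the center: fR = Iα with I = MR². No-slip gives a = αR, so f = (I/R²)a = M a.
Substituting: Mg sinθ = (1 + 1.000)Ma, so a = g sinθ/(1 + 1.000) = (9.8) sin 29.1° / 2.000 = 2.383 m/s².

a ≈ 2.38 m/s²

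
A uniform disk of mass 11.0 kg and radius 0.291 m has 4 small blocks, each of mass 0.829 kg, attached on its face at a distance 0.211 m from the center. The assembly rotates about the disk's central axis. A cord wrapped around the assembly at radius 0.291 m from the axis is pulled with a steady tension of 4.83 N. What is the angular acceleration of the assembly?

α ≈ 2.29 rad/s²

I_disk = ½MR² = ½(11.0)(0.291)² = 0.4657 kg·m².
I_blocks = 4·m·r² = 4(0.829)(0.211)² = 0.1476 kg·m².
Total I = 0.6134 kg·m².
τ = F r = (4.83)(0.291) = 1.406 N·m.
α = τ/I = 1.406/0.6134 = 2.291 rad/s².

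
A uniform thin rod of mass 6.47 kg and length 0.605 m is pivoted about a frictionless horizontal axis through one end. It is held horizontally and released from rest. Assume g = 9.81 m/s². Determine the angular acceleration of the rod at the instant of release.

About the pivot, I = (1/3)ML² = (1/3)(6.47)(0.605)² = 0.7894 kg·m².
The weight acts at the center, a distance L/2 = 0.3025 m from the pivot; τ = Mg(L/2) = 19.20 N·m.
α = τ/I = 19.20/0.7894 = 24.32 rad/s².

α ≈ 24.3 rad/s²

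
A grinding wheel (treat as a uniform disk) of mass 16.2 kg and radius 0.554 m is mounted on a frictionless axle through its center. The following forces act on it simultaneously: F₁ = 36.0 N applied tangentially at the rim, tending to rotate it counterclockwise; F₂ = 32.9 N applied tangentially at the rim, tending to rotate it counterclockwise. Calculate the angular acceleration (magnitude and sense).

α ≈ 15.4 rad/s², counterclockwise

I = ½MR² = (1/2)(16.2)(0.554)² = 2.486 kg·m².
Taking counterclockwise as positive: τ₁ = +(36.0)(0.554) = +19.94 N·m; τ₂ = +(32.9)(0.554) = +18.23 N·m.
Net torque τ = 38.17 N·m.
α = τ/I = 38.17/2.486 = 15.35 rad/s².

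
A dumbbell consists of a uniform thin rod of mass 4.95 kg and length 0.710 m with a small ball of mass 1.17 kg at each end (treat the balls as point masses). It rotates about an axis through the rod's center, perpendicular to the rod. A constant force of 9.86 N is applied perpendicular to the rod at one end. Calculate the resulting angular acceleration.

α ≈ 6.96 rad/s²

I_rod = (1/12)ML² = (1/12)(4.95)(0.710)² = 0.2079 kg·m².
I_balls = 2·m·(L/2)² = 2(1.17)(0.3550)² = 0.2949 kg·m².
Total I = 0.5028 kg·m².
τ = F·(L/2) = (9.86)(0.355) = 3.500 N·m.
α = τ/I = 3.500/0.5028 = 6.961 rad/s².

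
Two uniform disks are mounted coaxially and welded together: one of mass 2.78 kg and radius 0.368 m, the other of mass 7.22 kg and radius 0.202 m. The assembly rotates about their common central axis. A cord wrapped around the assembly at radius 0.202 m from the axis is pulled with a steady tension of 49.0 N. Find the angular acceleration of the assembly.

α ≈ 29.5 rad/s²

I = ½M₁R₁² + ½M₂R₂² = ½(2.78)(0.368)² + ½(7.22)(0.202)² = 0.3355 kg·m².
τ = F r = (49.0)(0.202) = 9.898 N·m.
α = τ/I = 9.898/0.3355 = 29.50 rad/s².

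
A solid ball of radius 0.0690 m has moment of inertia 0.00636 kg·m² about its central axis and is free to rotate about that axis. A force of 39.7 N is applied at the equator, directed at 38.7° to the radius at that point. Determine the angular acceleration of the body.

Only the tangential component produces torque: τ = F R sinθ = (39.7)(0.0690) sin 38.7° = 1.713 N·m.
Newton's second law for rotation, τ = Iα, gives α = τ/I = 1.713/0.006360 = 269.3 rad/s².

α ≈ 269 rad/s²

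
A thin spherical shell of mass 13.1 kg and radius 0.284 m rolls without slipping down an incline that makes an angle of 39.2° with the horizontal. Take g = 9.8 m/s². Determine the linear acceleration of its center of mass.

a ≈ 3.72 m/s²

Translation along the incline: Mg sinθ − f = Ma.
Rotation about the center: fR = Iα with I = (2/3)MR². No-slip gives a = αR, so f = (I/R²)a = (2/3)M a.
Substituting: Mg sinθ = (1 + 0.6667)Ma, so a = g sinθ/(1 + 0.6667) = (9.8) sin 39.2° / 1.667 = 3.716 m/s².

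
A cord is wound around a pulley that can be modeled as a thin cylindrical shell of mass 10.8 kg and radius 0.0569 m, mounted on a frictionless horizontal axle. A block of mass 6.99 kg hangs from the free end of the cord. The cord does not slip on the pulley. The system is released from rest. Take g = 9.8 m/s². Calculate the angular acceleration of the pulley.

α ≈ 67.7 rad/s²

I = MR² = (10.8)(0.0569)² = 0.03497 kg·m².
Block: mg − T = ma. Pulley: TR = Iα. No-slip: a = αR, so T = (I/R²)a = 10.80·a.
Then mg = (m + 10.80)a, so a = (6.99)(9.8)/(6.99 + 10.80) = 3.851 m/s².
α = a/R = 3.851/0.0569 = 67.67 rad/s².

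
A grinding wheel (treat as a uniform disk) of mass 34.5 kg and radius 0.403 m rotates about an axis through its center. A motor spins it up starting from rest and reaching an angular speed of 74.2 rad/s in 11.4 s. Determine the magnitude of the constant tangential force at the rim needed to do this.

I = ½MR² = (1/2)(34.5)(0.403)² = 2.802 kg·m².
α = Δω/Δt = (74.2 − 0)/11.4 = 6.509 rad/s².
The required torque is τ = Iα = (2.802)(6.509) = 18.23 N·m.
A tangential force at the rim gives τ = FR, so F = τ/R = 18.23/0.403 = 45.25 N.

F ≈ 45.2 N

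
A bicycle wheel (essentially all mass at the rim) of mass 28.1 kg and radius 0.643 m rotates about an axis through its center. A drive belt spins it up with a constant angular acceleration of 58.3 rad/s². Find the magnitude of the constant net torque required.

τ ≈ 677 N·m

I = MR² = (28.1)(0.643)² = 11.62 kg·m².
τ = Iα = (11.62)(58.30) = 677.3 N·m.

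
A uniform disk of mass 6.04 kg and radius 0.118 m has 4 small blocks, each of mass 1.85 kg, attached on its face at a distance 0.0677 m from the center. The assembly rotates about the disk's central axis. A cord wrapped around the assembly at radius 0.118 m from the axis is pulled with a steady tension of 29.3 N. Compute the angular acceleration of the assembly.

α ≈ 45.5 rad/s²

I_disk = ½MR² = ½(6.04)(0.118)² = 0.04205 kg·m².
I_blocks = 4·m·r² = 4(1.85)(0.0677)² = 0.03392 kg·m².
Total I = 0.07597 kg·m².
τ = F r = (29.3)(0.118) = 3.457 N·m.
α = τ/I = 3.457/0.07597 = 45.51 rad/s².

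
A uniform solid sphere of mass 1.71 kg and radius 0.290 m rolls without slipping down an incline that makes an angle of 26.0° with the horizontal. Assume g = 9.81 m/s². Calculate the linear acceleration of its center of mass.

Translation along the incline: Mg sinθ − f = Ma.
Rotation about the center: fR = Iα with I = (2/5)MR². No-slip gives a = αR, so f = (I/R²)a = (2/5)M a.
Substituting: Mg sinθ = (1 + 0.4000)Ma, so a = g sinθ/(1 + 0.4000) = (9.81) sin 26.0° / 1.400 = 3.072 m/s².

a ≈ 3.07 m/s²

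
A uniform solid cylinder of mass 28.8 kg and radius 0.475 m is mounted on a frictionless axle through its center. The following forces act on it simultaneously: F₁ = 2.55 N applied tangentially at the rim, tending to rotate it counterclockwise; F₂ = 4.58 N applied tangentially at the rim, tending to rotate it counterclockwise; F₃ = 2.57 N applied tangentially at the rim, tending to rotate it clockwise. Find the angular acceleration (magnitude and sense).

α ≈ 0.667 rad/s², counterclockwise

I = ½MR² = (1/2)(28.8)(0.475)² = 3.249 kg·m².
Taking counterclockwise as positive: τ₁ = +(2.55)(0.475) = +1.211 N·m; τ₂ = +(4.58)(0.475) = +2.175 N·m; τ₃ = −(2.57)(0.475) = −1.221 N·m.
Net torque τ = 2.166 N·m.
α = τ/I = 2.166/3.249 = 0.6667 rad/s².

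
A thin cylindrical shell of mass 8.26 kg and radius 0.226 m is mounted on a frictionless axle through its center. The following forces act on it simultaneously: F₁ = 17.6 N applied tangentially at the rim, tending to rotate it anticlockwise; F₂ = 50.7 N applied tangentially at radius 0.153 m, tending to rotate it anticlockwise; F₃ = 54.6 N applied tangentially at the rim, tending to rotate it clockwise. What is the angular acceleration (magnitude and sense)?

α ≈ 1.43 rad/s², clockwise

I = MR² = (8.26)(0.226)² = 0.4219 kg·m².
Taking anticlockwise as positive: τ₁ = +(17.6)(0.226) = +3.978 N·m; τ₂ = +(50.7)(0.153) = +7.757 N·m; τ₃ = −(54.6)(0.226) = −12.34 N·m.
Net torque τ = -0.6049 N·m.
α = τ/I = -0.6049/0.4219 = -1.434 rad/s².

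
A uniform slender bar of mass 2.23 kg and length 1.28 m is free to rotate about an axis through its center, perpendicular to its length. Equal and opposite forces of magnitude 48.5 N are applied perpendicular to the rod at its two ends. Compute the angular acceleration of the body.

I = (1/12)ML² = (1/12)(2.23)(1.28)² = 0.3045 kg·m².
The couple gives τ = F·(L/2) + F·(L/2) = F L = (48.5)(1.28) = 62.08 N·m.
From τ = Iα: α = 62.08/0.3045 = 203.9 rad/s².

α ≈ 204 rad/s²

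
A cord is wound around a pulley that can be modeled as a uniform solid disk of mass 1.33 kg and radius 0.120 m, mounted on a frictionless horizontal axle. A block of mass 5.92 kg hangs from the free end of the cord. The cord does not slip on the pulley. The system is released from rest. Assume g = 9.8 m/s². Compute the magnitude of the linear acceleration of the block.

a ≈ 8.81 m/s²

I = ½MR² = (1/2)(1.33)(0.120)² = 0.009576 kg·m².
Block: mg − T = ma. Pulley: TR = Iα. No-slip: a = αR, so T = (I/R²)a = 0.6650·a.
Then mg = (m + 0.6650)a, so a = (5.92)(9.8)/(5.92 + 0.6650) = 8.810 m/s².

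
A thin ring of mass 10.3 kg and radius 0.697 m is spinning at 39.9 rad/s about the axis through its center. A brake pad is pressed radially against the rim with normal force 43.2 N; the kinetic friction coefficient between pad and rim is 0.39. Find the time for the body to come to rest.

t ≈ 17.0 s

I = MR² = (10.3)(0.697)² = 5.004 kg·m².
Friction force f = μN = (0.39)(43.2) = 16.85 N at the rim; torque magnitude τ = fR = 11.74 N·m, opposing ω.
|α| = τ/I = 11.74/5.004 = 2.347 rad/s² (deceleration).
0 = ω₀ − |α|t ⇒ t = ω₀/|α| = 39.9/2.347 = 17.00 s.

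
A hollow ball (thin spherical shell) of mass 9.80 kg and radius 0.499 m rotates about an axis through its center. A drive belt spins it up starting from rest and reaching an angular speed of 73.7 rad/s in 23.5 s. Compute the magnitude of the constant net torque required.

τ ≈ 5.10 N·m

I = (2/3)MR² = (2/3)(9.80)(0.499)² = 1.627 kg·m².
α = Δω/Δt = (73.7 − 0)/23.5 = 3.136 rad/s².
τ = Iα = (1.627)(3.136) = 5.102 N·m.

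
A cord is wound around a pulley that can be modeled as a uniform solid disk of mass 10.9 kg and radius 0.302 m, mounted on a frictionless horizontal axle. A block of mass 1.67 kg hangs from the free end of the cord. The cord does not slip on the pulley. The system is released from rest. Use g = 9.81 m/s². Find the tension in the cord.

I = ½MR² = (1/2)(10.9)(0.302)² = 0.4971 kg·m².
Block: mg − T = ma. Pulley: TR = Iα. No-slip: a = αR, so T = (I/R²)a = 5.450·a.
Then mg = (m + 5.450)a, so a = (1.67)(9.81)/(1.67 + 5.450) = 2.301 m/s².
T = 5.450·a = 12.54 N.

T ≈ 12.5 N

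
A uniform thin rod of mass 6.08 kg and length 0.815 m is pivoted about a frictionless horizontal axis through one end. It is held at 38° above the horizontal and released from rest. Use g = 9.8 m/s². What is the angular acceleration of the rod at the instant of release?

α ≈ 14.2 rad/s²

About the pivot, I = (1/3)ML² = (1/3)(6.08)(0.815)² = 1.346 kg·m².
The weight acts at the center, a distance L/2 = 0.4075 m from the pivot; τ = Mg(L/2) cos 38° = 19.13 N·m.
α = τ/I = 19.13/1.346 = 14.21 rad/s².
(Equivalently α = (3g/(2L)) cos 38° = 14.21 rad/s².)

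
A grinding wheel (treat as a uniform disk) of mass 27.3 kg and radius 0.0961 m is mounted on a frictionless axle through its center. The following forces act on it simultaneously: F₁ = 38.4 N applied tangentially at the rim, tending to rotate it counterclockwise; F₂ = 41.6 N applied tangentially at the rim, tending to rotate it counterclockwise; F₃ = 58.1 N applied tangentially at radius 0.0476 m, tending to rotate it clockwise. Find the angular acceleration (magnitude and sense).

I = ½MR² = (1/2)(27.3)(0.0961)² = 0.1261 kg·m².
Taking counterclockwise as positive: τ₁ = +(38.4)(0.0961) = +3.690 N·m; τ₂ = +(41.6)(0.0961) = +3.998 N·m; τ₃ = −(58.1)(0.0476) = −2.766 N·m.
Net torque τ = 4.922 N·m.
α = τ/I = 4.922/0.1261 = 39.05 rad/s².

α ≈ 39.0 rad/s², counterclockwise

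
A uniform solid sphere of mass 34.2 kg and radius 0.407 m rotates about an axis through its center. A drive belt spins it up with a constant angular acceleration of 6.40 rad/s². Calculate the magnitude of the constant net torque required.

τ ≈ 14.5 N·m

I = (2/5)MR² = (2/5)(34.2)(0.407)² = 2.266 kg·m².
τ = Iα = (2.266)(6.400) = 14.50 N·m.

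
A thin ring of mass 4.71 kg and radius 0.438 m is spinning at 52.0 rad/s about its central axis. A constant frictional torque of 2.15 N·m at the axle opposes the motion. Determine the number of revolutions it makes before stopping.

I = MR² = (4.71)(0.438)² = 0.9036 kg·m².
The net torque has magnitude 2.15 N·m, opposing ω.
|α| = τ/I = 2.150/0.9036 = 2.379 rad/s² (deceleration).
ω² = ω₀² − 2|α|θ with ω = 0 ⇒ θ = ω₀²/(2|α|) = 568.2 rad = 90.43 rev.

≈ 90.4 revolutions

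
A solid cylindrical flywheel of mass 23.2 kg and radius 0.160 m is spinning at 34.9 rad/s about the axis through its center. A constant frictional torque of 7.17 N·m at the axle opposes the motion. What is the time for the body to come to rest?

I = ½MR² = (1/2)(23.2)(0.160)² = 0.2970 kg·m².
The net torque has magnitude 7.17 N·m, opposing ω.
|α| = τ/I = 7.170/0.2970 = 24.14 rad/s² (deceleration).
0 = ω₀ − |α|t ⇒ t = ω₀/|α| = 34.9/24.14 = 1.445 s.

t ≈ 1.45 s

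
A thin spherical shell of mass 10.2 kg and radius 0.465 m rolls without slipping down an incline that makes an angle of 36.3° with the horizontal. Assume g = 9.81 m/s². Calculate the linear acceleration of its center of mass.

Translation along the incline: Mg sinθ − f = Ma.
Rotation about the center: fR = Iα with I = (2/3)MR². No-slip gives a = αR, so f = (I/R²)a = (2/3)M a.
Substituting: Mg sinθ = (1 + 0.6667)Ma, so a = g sinθ/(1 + 0.6667) = (9.81) sin 36.3° / 1.667 = 3.485 m/s².

a ≈ 3.48 m/s²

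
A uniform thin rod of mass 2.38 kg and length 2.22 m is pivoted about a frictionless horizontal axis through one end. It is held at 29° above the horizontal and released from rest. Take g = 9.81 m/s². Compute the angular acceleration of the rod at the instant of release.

About the pivot, I = (1/3)ML² = (1/3)(2.38)(2.22)² = 3.910 kg·m².
The weight acts at the center, a distance L/2 = 1.110 m from the pivot; τ = Mg(L/2) cos 29° = 22.67 N·m.
α = τ/I = 22.67/3.910 = 5.797 rad/s².

α ≈ 5.80 rad/s²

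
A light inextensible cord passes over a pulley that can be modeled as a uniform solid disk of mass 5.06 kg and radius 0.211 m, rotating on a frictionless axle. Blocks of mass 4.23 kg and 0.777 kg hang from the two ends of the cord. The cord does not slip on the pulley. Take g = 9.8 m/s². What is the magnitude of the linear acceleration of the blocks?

a ≈ 4.49 m/s²

I = ½MR² = (1/2)(5.06)(0.211)² = 0.1126 kg·m².
Heavier block: m₁g − T₁ = m₁a. Lighter block: T₂ − m₂g = m₂a.
Pulley: (T₁ − T₂)R = Iα = I(a/R), so T₁ − T₂ = (I/R²)a = (1/2)M_p a = 2.530·a.
Adding the three: (m₁ − m₂)g = (m₁ + m₂ + 2.530)a, so a = (4.23 − 0.777)(9.8)/(4.23 + 0.777 + 2.530) = 4.490 m/s².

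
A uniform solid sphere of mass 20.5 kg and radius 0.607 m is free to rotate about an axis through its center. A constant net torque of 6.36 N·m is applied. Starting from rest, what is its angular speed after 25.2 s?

ω ≈ 53.0 rad/s

I = (2/5)MR² = (2/5)(20.5)(0.607)² = 3.021 kg·m².
α = τ/I = 6.36/3.021 = 2.105 rad/s².
ω = ω₀ + αt = 0 + (2.105)(25.2) = 53.05 rad/s.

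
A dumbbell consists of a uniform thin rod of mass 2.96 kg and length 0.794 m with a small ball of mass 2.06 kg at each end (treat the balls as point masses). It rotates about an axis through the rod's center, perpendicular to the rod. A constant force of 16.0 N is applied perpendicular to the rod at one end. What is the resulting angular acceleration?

I_rod = (1/12)ML² = (1/12)(2.96)(0.794)² = 0.1555 kg·m².
I_balls = 2·m·(L/2)² = 2(2.06)(0.3970)² = 0.6493 kg·m².
Total I = 0.8049 kg·m².
τ = F·(L/2) = (16.0)(0.397) = 6.352 N·m.
α = τ/I = 6.352/0.8049 = 7.892 rad/s².

α ≈ 7.89 rad/s²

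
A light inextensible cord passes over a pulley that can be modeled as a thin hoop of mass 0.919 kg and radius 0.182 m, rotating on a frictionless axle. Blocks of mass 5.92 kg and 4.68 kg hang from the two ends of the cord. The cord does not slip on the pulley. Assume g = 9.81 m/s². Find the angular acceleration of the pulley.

α ≈ 5.80 rad/s²

I = MR² = (0.919)(0.182)² = 0.03044 kg·m².
Heavier block: m₁g − T₁ = m₁a. Lighter block: T₂ − m₂g = m₂a.
Pulley: (T₁ − T₂)R = Iα = I(a/R), so T₁ − T₂ = (I/R²)a = 1·M_p a = 0.9190·a.
Adding the three: (m₁ − m₂)g = (m₁ + m₂ + 0.9190)a, so a = (5.92 − 4.68)(9.81)/(5.92 + 4.68 + 0.9190) = 1.056 m/s².
α = a/R = 1.056/0.182 = 5.802 rad/s².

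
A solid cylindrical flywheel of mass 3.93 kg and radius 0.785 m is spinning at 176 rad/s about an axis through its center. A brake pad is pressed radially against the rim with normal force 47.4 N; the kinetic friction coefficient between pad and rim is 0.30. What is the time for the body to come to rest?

I = ½MR² = (1/2)(3.93)(0.785)² = 1.211 kg·m².
Friction force f = μN = (0.30)(47.4) = 14.22 N at the rim; torque magnitude τ = fR = 11.16 N·m, opposing ω.
|α| = τ/I = 11.16/1.211 = 9.219 rad/s² (deceleration).
0 = ω₀ − |α|t ⇒ t = ω₀/|α| = 176/9.219 = 19.09 s.

t ≈ 19.1 s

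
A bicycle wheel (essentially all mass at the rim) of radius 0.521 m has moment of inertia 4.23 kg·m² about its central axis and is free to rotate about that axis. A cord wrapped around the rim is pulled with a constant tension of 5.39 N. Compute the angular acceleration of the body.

α ≈ 0.664 rad/s²

τ = F R = (5.39)(0.521) = 2.808 N·m.
From τ = Iα: α = 2.808/4.230 = 0.6639 rad/s².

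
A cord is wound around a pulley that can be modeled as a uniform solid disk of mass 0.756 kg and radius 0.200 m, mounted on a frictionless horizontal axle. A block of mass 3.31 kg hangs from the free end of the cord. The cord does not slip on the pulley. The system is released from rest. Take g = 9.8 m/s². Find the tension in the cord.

T ≈ 3.32 N

I = ½MR² = (1/2)(0.756)(0.200)² = 0.01512 kg·m².
Block: mg − T = ma. Pulley: TR = Iα. No-slip: a = αR, so T = (I/R²)a = 0.3780·a.
Then mg = (m + 0.3780)a, so a = (3.31)(9.8)/(3.31 + 0.3780) = 8.796 m/s².
T = 0.3780·a = 3.325 N.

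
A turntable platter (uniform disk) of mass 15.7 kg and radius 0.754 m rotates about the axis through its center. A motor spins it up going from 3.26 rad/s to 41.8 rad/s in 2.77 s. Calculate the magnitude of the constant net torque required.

τ ≈ 62.1 N·m

I = ½MR² = (1/2)(15.7)(0.754)² = 4.463 kg·m².
α = Δω/Δt = (41.8 − 3.26)/2.77 = 13.91 rad/s².
τ = Iα = (4.463)(13.91) = 62.09 N·m.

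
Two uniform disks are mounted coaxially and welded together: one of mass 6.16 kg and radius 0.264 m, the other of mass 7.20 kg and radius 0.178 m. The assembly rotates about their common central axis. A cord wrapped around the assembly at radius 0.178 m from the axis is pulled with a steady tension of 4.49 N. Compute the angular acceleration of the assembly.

I = ½M₁R₁² + ½M₂R₂² = ½(6.16)(0.264)² + ½(7.20)(0.178)² = 0.3287 kg·m².
τ = F r = (4.49)(0.178) = 0.7992 N·m.
α = τ/I = 0.7992/0.3287 = 2.431 rad/s².

α ≈ 2.43 rad/s²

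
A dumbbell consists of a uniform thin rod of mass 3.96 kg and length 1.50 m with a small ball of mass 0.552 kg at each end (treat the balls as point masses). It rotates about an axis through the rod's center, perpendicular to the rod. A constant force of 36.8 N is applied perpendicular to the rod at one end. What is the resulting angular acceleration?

I_rod = (1/12)ML² = (1/12)(3.96)(1.50)² = 0.7425 kg·m².
I_balls = 2·m·(L/2)² = 2(0.552)(0.7500)² = 0.6210 kg·m².
Total I = 1.363 kg·m².
τ = F·(L/2) = (36.8)(0.750) = 27.60 N·m.
α = τ/I = 27.60/1.363 = 20.24 rad/s².

α ≈ 20.2 rad/s²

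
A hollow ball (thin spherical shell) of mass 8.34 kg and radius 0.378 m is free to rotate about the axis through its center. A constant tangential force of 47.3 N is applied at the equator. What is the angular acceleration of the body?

I = (2/3)MR² = (2/3)(8.34)(0.378)² = 0.7944 kg·m².
τ = F R = (47.3)(0.378) = 17.88 N·m.
From τ = Iα: α = 17.88/0.7944 = 22.51 rad/s².

α ≈ 22.5 rad/s²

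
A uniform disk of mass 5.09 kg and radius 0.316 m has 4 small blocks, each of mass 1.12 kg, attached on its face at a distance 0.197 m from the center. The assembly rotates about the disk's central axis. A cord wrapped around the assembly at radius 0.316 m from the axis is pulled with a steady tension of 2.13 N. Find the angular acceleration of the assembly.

I_disk = ½MR² = ½(5.09)(0.316)² = 0.2541 kg·m².
I_blocks = 4·m·r² = 4(1.12)(0.197)² = 0.1739 kg·m².
Total I = 0.4280 kg·m².
τ = F r = (2.13)(0.316) = 0.6731 N·m.
α = τ/I = 0.6731/0.4280 = 1.573 rad/s².

α ≈ 1.57 rad/s²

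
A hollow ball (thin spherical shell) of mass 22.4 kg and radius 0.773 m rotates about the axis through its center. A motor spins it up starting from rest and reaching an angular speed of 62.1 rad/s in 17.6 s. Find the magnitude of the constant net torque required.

τ ≈ 31.5 N·m

I = (2/3)MR² = (2/3)(22.4)(0.773)² = 8.923 kg·m².
α = Δω/Δt = (62.1 − 0)/17.6 = 3.528 rad/s².
τ = Iα = (8.923)(3.528) = 31.48 N·m.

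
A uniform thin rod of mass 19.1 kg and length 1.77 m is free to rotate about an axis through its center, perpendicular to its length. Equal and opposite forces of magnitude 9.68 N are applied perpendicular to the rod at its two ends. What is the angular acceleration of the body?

I = (1/12)ML² = (1/12)(19.1)(1.77)² = 4.987 kg·m².
The couple gives τ = F·(L/2) + F·(L/2) = F L = (9.68)(1.77) = 17.13 N·m.
Newton's second law for rotation, τ = Iα, gives α = τ/I = 17.13/4.987 = 3.436 rad/s².

α ≈ 3.44 rad/s²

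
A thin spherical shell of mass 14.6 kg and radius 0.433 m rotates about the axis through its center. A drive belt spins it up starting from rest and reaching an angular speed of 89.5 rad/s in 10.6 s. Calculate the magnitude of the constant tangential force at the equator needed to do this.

F ≈ 35.6 N

I = (2/3)MR² = (2/3)(14.6)(0.433)² = 1.825 kg·m².
α = Δω/Δt = (89.5 − 0)/10.6 = 8.443 rad/s².
The required torque is τ = Iα = (1.825)(8.443) = 15.41 N·m.
A tangential force at the equator gives τ = FR, so F = τ/R = 15.41/0.433 = 35.58 N.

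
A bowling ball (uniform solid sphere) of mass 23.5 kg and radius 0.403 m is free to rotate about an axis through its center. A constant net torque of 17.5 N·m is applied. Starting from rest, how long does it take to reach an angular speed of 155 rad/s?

t ≈ 13.5 s

I = (2/5)MR² = (2/5)(23.5)(0.403)² = 1.527 kg·m².
α = τ/I = 17.5/1.527 = 11.46 rad/s².
ω = αt ⇒ t = ω/α = 155/11.46 = 13.52 s.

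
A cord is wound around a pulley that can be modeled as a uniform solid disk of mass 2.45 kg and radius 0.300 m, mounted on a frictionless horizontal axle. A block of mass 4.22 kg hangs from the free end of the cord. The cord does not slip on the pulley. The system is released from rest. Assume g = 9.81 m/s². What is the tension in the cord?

I = ½MR² = (1/2)(2.45)(0.300)² = 0.1103 kg·m².
Block: mg − T = ma. Pulley: TR = Iα. No-slip: a = αR, so T = (I/R²)a = 1.225·a.
Then mg = (m + 1.225)a, so a = (4.22)(9.81)/(4.22 + 1.225) = 7.603 m/s².
T = 1.225·a = 9.314 N.

T ≈ 9.31 N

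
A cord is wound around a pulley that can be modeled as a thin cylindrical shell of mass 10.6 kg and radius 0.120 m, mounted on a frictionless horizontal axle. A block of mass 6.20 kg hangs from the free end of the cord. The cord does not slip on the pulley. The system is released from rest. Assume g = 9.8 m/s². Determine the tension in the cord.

T ≈ 38.3 N

I = MR² = (10.6)(0.120)² = 0.1526 kg·m².
Block: mg − T = ma. Pulley: TR = Iα. No-slip: a = αR, so T = (I/R²)a = 10.60·a.
Then mg = (m + 10.60)a, so a = (6.20)(9.8)/(6.20 + 10.60) = 3.617 m/s².
T = 10.60·a = 38.34 N.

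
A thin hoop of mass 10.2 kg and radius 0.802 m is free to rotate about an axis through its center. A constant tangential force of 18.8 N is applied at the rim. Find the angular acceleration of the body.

α ≈ 2.30 rad/s²

I = MR² = (10.2)(0.802)² = 6.561 kg·m².
τ = F R = (18.8)(0.802) = 15.08 N·m.
From τ = Iα: α = 15.08/6.561 = 2.298 rad/s².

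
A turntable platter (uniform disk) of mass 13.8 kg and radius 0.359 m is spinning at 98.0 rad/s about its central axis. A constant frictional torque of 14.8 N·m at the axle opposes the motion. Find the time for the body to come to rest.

I = ½MR² = (1/2)(13.8)(0.359)² = 0.8893 kg·m².
The net torque has magnitude 14.8 N·m, opposing ω.
|α| = τ/I = 14.80/0.8893 = 16.64 rad/s² (deceleration).
0 = ω₀ − |α|t ⇒ t = ω₀/|α| = 98.0/16.64 = 5.888 s.

t ≈ 5.89 s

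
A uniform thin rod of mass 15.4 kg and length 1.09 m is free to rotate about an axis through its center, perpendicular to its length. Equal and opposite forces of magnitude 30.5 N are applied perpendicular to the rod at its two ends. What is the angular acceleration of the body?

α ≈ 21.8 rad/s²

I = (1/12)ML² = (1/12)(15.4)(1.09)² = 1.525 kg·m².
The couple gives τ = F·(L/2) + F·(L/2) = F L = (30.5)(1.09) = 33.25 N·m.
From τ = Iα: α = 33.25/1.525 = 21.80 rad/s².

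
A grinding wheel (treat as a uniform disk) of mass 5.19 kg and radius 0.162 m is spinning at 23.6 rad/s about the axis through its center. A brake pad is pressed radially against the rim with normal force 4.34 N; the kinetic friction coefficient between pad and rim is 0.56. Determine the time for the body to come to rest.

t ≈ 4.08 s

I = ½MR² = (1/2)(5.19)(0.162)² = 0.06810 kg·m².
Friction force f = μN = (0.56)(4.34) = 2.430 N at the rim; torque magnitude τ = fR = 0.3937 N·m, opposing ω.
|α| = τ/I = 0.3937/0.06810 = 5.781 rad/s² (deceleration).
0 = ω₀ − |α|t ⇒ t = ω₀/|α| = 23.6/5.781 = 4.082 s.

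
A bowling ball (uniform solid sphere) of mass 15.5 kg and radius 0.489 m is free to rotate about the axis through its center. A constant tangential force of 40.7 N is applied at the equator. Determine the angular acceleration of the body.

I = (2/5)MR² = (2/5)(15.5)(0.489)² = 1.483 kg·m².
τ = F R = (40.7)(0.489) = 19.90 N·m.
Newton's second law for rotation, τ = Iα, gives α = τ/I = 19.90/1.483 = 13.42 rad/s².

α ≈ 13.4 rad/s²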